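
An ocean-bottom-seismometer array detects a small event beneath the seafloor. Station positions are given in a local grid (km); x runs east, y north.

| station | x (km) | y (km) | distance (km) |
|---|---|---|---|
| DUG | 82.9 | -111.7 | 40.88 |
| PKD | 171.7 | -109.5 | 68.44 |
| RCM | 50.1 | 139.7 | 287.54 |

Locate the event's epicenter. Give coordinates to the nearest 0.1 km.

Circle about each station: (x − 82.9)² + (y + 111.7)² = 40.88²; (x − 171.7)² + (y + 109.5)² = 68.44²; (x − 50.1)² + (y − 139.7)² = 287.54².
Subtracting the DUG equation from the PKD and RCM equations removes the quadratic terms:
177.6 x + 4.4 y = 19108.98
-65.6 x + 502.8 y = -78331.28
Solving the 2×2 system: x ≈ 111.1, y ≈ -141.3 km.

x ≈ 111.1 km, y ≈ -141.3 km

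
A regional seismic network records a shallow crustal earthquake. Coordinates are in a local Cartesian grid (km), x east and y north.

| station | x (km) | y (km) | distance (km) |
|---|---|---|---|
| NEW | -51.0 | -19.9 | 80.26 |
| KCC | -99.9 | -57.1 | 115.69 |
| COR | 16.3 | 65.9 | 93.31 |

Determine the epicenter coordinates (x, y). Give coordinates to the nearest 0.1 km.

Circle about each station: (x + 51.0)² + (y + 19.9)² = 80.26²; (x + 99.9)² + (y + 57.1)² = 115.69²; (x − 16.3)² + (y − 65.9)² = 93.31².
Subtracting the NEW equation from the KCC and COR equations removes the quadratic terms:
-97.8 x − 74.4 y = 3300.90
134.6 x + 171.6 y = -653.60
Solving the 2×2 system: x ≈ -76.5, y ≈ 56.2 km.

-76.5 km east, 56.2 km north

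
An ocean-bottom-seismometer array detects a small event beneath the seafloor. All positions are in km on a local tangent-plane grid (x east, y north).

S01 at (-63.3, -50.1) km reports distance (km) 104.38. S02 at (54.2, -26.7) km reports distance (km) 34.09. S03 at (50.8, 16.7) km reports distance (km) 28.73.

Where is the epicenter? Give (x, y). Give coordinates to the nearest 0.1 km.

Circle about each station: (x + 63.3)² + (y + 50.1)² = 104.38²; (x − 54.2)² + (y + 26.7)² = 34.09²; (x − 50.8)² + (y − 16.7)² = 28.73².
Subtracting pairs of circle equations eliminates x²+y² and gives linear equations (the radical axes):
235.0 x + 46.8 y = 6866.69
228.2 x + 133.6 y = 6412.40
Solving the 2×2 system: x ≈ 29.8, y ≈ -2.9 km.

(29.8, -2.9)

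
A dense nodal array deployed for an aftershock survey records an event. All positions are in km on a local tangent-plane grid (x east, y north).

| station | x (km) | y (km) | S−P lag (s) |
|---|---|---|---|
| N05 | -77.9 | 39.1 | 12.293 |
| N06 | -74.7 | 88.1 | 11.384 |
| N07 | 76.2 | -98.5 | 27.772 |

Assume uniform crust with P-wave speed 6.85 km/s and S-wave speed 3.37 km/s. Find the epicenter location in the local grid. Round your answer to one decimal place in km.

Distance from S−P lag: d = Δt · v_P v_S / (v_P − v_S) = Δt · (6.85·3.37)/(6.85−3.37) ≈ 6.6335·Δt.
So d_N05 = 81.55, d_N06 = 75.52, d_N07 = 184.22 km.
Circle about each station: (x + 77.9)² + (y − 39.1)² = 81.55²; (x + 74.7)² + (y − 88.1)² = 75.52²; (x − 76.2)² + (y + 98.5)² = 184.22².
Subtracting pairs of circle equations eliminates x²+y² and gives linear equations (the radical axes):
6.4 x + 98.0 y = 6691.61
308.2 x − 275.2 y = -19375.14
Solving the 2×2 system: x ≈ -1.8, y ≈ 68.4 km.
Check against N05 (with the unrounded x, y): √((x + 77.9)²+(y − 39.1)²) = 81.55 ≈ 81.55 km. ✓

(-1.8, 68.4)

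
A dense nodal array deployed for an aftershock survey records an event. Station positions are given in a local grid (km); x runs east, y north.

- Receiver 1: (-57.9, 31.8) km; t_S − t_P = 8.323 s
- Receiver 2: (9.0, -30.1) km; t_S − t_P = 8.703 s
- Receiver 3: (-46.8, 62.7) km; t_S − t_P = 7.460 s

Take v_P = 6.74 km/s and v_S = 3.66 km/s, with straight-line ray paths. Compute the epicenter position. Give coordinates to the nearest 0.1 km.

Distance from S−P lag: d = Δt · v_P v_S / (v_P − v_S) = Δt · (6.74·3.66)/(6.74−3.66) ≈ 8.0092·Δt.
So d_Receiver 1 = 66.66, d_Receiver 2 = 69.70, d_Receiver 3 = 59.75 km.
Circle about each station: (x + 57.9)² + (y − 31.8)² = 66.66²; (x − 9.0)² + (y + 30.1)² = 69.70²; (x + 46.8)² + (y − 62.7)² = 59.75².
Subtracting the Receiver 1 equation from the Receiver 2 and Receiver 3 equations removes the quadratic terms:
133.8 x − 123.8 y = -3791.17
22.2 x + 61.8 y = 2631.37
Solving the 2×2 system: x ≈ 8.3, y ≈ 39.6 km.

8.3 km east, 39.6 km north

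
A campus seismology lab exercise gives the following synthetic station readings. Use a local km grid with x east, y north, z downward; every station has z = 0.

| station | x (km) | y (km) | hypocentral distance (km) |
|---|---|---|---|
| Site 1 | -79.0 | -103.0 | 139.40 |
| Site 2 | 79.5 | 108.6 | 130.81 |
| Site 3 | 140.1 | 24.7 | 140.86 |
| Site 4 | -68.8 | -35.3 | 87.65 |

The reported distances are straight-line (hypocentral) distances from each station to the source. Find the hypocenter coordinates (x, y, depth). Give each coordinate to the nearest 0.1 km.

(3.3, 6.0, 27.9)

Each station gives a sphere (x−x_i)² + (y−y_i)² + z² = d_i² (stations at z=0).
Subtracting the Site 1 sphere from Site 2 and Site 3: z² cancels, leaving linear equations in x and y:
317.0 x + 423.2 y = 3585.31
438.2 x + 255.4 y = 2978.92
Solving: x ≈ 3.302, y ≈ 5.999 km (keep extra digits for the depth step; rounded: 3.3, 6.0).
Then from the Site 1 sphere: z² = 139.40² − (x + 79.0)² − (y + 103.0)² with x = 3.302, y = 5.999, so z ≈ 27.892 ≈ 27.9 km.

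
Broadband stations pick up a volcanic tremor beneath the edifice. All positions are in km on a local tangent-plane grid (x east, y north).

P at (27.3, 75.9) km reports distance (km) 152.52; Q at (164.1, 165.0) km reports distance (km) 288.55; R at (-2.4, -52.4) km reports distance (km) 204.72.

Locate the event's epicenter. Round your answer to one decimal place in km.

Circle about each station: (x − 27.3)² + (y − 75.9)² = 152.52²; (x − 164.1)² + (y − 165.0)² = 288.55²; (x + 2.4)² + (y + 52.4)² = 204.72².
Subtracting the P equation from the Q and R equations removes the quadratic terms:
273.6 x + 178.2 y = -12351.04
-59.4 x − 256.6 y = -22402.51
Solving the 2×2 system: x ≈ -120.1, y ≈ 115.1 km.
Check against P (with the unrounded x, y): √((x − 27.3)²+(y − 75.9)²) = 152.54 ≈ 152.52 km. ✓

-120.1 km east, 115.1 km north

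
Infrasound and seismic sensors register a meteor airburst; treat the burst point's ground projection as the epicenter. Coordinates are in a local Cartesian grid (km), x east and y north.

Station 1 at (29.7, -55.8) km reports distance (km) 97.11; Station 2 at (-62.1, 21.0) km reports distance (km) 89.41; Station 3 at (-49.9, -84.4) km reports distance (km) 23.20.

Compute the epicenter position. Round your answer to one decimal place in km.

-66.6 km east, -68.3 km north

Circle about each station: (x − 29.7)² + (y + 55.8)² = 97.11²; (x + 62.1)² + (y − 21.0)² = 89.41²; (x + 49.9)² + (y + 84.4)² = 23.20².
Subtracting pairs of circle equations eliminates x²+y² and gives linear equations (the radical axes):
-183.6 x + 153.6 y = 1737.88
-159.2 x − 57.2 y = 14509.75
Solving the 2×2 system: x ≈ -66.6, y ≈ -68.3 km.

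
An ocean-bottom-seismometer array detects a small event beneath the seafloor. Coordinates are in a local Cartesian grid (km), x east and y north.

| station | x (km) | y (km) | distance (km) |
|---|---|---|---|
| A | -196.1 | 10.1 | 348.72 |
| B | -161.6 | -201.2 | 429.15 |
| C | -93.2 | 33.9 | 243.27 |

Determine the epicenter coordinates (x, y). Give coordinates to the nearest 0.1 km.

(139.6, 104.5)

Circle about each station: (x + 196.1)² + (y − 10.1)² = 348.72²; (x + 161.6)² + (y + 201.2)² = 429.15²; (x + 93.2)² + (y − 33.9)² = 243.27².
Subtracting the A equation from the B and C equations removes the quadratic terms:
69.0 x − 422.6 y = -34525.30
205.8 x + 47.6 y = 33703.58
Solving the 2×2 system: x ≈ 139.6, y ≈ 104.5 km.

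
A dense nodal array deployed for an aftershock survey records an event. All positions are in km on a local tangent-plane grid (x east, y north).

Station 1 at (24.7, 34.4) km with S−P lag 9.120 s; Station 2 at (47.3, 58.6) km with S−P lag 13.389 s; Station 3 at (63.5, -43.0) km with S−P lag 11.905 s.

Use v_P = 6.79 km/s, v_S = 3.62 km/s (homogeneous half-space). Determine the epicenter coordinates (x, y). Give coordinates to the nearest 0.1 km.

Distance from S−P lag: d = Δt · v_P v_S / (v_P − v_S) = Δt · (6.79·3.62)/(6.79−3.62) ≈ 7.7539·Δt.
So d_Station 1 = 70.72, d_Station 2 = 103.82, d_Station 3 = 92.31 km.
Circle about each station: (x − 24.7)² + (y − 34.4)² = 70.72²; (x − 47.3)² + (y − 58.6)² = 103.82²; (x − 63.5)² + (y + 43.0)² = 92.31².
Subtracting pairs of circle equations eliminates x²+y² and gives linear equations (the radical axes):
45.2 x + 48.4 y = -1899.47
77.6 x − 154.8 y = 567.98
Solving the 2×2 system: x ≈ -24.8, y ≈ -16.1 km.

x ≈ -24.8 km, y ≈ -16.1 km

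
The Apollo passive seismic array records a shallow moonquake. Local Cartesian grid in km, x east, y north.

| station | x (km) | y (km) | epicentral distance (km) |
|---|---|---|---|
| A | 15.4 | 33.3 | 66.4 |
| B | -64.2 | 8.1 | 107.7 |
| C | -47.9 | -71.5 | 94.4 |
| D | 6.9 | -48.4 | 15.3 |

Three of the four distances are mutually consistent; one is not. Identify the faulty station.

D

Solve using three stations at a time. Using A, B, C (subtract circle equations pairwise → linear system) gives (x, y) ≈ (36.7, -29.6).
Distances from that point to each station vs reported:
  A: calculated 66.4 vs reported 66.4 → residual 0.0 km
  B: calculated 107.7 vs reported 107.7 → residual 0.0 km
  C: calculated 94.4 vs reported 94.4 → residual 0.0 km
  D: calculated 35.2 vs reported 15.3 → residual 19.9 km
A, B, C are mutually consistent (residuals ≈ 0); D is off by 19.9 km.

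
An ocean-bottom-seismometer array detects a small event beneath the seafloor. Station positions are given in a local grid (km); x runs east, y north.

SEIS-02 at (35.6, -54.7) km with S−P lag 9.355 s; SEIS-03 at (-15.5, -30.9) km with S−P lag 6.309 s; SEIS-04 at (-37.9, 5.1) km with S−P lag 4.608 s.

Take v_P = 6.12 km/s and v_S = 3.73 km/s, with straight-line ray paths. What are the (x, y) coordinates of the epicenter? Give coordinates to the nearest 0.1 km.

0.1 km east, 27.3 km north

Distance from S−P lag: d = Δt · v_P v_S / (v_P − v_S) = Δt · (6.12·3.73)/(6.12−3.73) ≈ 9.5513·Δt.
So d_SEIS-02 = 89.35, d_SEIS-03 = 60.26, d_SEIS-04 = 44.01 km.
Circle about each station: (x − 35.6)² + (y + 54.7)² = 89.35²; (x + 15.5)² + (y + 30.9)² = 60.26²; (x + 37.9)² + (y − 5.1)² = 44.01².
Subtracting the SEIS-02 equation from the SEIS-03 and SEIS-04 equations removes the quadratic terms:
-102.2 x + 47.6 y = 1287.76
-147.0 x + 119.6 y = 3249.51
Solving the 2×2 system: x ≈ 0.1, y ≈ 27.3 km.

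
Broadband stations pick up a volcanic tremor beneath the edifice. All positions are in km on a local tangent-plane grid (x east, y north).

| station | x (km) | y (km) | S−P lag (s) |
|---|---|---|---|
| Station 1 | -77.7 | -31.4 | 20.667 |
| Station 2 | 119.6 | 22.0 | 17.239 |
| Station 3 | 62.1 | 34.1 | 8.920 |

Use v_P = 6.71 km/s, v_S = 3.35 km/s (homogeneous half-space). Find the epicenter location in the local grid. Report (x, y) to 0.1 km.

15.2 km east, 71.0 km north

Distance from S−P lag: d = Δt · v_P v_S / (v_P − v_S) = Δt · (6.71·3.35)/(6.71−3.35) ≈ 6.6900·Δt.
So d_Station 1 = 138.26, d_Station 2 = 115.33, d_Station 3 = 59.68 km.
Circle about each station: (x + 77.7)² + (y + 31.4)² = 138.26²; (x − 119.6)² + (y − 22.0)² = 115.33²; (x − 62.1)² + (y − 34.1)² = 59.68².
Subtracting pairs of circle equations eliminates x²+y² and gives linear equations (the radical axes):
394.6 x + 106.8 y = 13579.73
279.6 x + 131.0 y = 13550.10
Solving the 2×2 system: x ≈ 15.2, y ≈ 71.0 km.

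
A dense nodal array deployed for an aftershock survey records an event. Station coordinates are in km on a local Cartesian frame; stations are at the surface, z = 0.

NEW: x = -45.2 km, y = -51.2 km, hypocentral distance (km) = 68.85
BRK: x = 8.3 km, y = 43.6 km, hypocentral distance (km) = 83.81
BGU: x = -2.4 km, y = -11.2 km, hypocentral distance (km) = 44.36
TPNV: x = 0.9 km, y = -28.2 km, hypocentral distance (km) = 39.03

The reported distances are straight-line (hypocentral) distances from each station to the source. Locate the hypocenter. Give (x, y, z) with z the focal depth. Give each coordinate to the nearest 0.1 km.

(8.4, -31.0, 38.2)

Each station gives a sphere (x−x_i)² + (y−y_i)² + z² = d_i² (stations at z=0).
Subtracting the NEW sphere from BRK and BGU: z² cancels, leaving linear equations in x and y:
107.0 x + 189.6 y = -4978.42
85.6 x + 80.0 y = -1760.77
Solving: x ≈ 8.401, y ≈ -30.998 km (keep extra digits for the depth step; rounded: 8.4, -31.0).
Then from the NEW sphere: z² = 68.85² − (x + 45.2)² − (y + 51.2)² with x = 8.401, y = -30.998, so z ≈ 38.199 ≈ 38.2 km.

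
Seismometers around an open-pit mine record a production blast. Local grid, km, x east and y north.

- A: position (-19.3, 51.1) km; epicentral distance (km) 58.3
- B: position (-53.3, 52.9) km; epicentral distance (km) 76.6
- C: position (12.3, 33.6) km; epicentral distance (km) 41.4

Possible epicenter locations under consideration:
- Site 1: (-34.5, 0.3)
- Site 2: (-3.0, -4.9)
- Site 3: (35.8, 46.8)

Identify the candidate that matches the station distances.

Site 2

For each candidate, compare |candidate − station| to the reported distance:
Site 1: residuals A 5.3, B 20.7, C 16.0 → max 20.7 km
Site 2: residuals A 0.0, B 0.0, C 0.0 → max 0.0 km
Site 3: residuals A 3.0, B 12.7, C 14.4 → max 14.4 km
Only Site 2 has all residuals ≈ 0.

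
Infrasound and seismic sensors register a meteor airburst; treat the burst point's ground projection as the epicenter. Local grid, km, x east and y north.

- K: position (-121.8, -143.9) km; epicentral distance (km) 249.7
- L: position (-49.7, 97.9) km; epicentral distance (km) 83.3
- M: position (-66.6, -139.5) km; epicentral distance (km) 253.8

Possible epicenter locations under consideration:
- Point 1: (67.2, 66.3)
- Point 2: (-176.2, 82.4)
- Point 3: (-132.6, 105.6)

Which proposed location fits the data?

For each candidate, compare |candidate − station| to the reported distance:
Point 1: residuals K 33.0, L 37.8, M 8.3 → max 37.8 km
Point 2: residuals K 17.0, L 44.1, M 6.3 → max 44.1 km
Point 3: residuals K 0.0, L 0.0, M 0.0 → max 0.0 km
Only Point 3 has all residuals ≈ 0.

Point 3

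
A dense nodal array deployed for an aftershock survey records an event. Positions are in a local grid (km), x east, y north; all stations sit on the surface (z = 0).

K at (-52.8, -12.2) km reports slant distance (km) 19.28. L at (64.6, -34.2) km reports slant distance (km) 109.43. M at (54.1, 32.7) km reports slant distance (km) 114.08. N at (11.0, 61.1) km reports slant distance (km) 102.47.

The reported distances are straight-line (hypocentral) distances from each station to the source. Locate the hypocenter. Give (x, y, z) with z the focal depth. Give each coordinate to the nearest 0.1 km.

Each station gives a sphere (x−x_i)² + (y−y_i)² + z² = d_i² (stations at z=0).
Subtracting the K sphere from L and M: z² cancels, leaving linear equations in x and y:
234.8 x − 44.0 y = -9197.09
213.8 x + 89.8 y = -11583.11
Solving: x ≈ -43.800, y ≈ -24.707 km (keep extra digits for the depth step; rounded: -43.8, -24.7).
Then from the K sphere: z² = 19.28² − (x + 52.8)² − (y + 12.2)² with x = -43.800, y = -24.707, so z ≈ 11.589 ≈ 11.6 km.

(-43.8, -24.7, 11.6)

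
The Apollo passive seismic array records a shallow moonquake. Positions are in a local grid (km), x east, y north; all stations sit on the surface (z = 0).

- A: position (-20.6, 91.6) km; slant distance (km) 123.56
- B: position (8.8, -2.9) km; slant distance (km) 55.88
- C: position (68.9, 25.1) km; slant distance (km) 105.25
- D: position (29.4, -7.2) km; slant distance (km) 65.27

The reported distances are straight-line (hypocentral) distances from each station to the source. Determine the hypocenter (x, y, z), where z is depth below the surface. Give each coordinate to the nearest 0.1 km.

Each station gives a sphere (x−x_i)² + (y−y_i)² + z² = d_i² (stations at z=0).
Subtracting the A sphere from B and C: z² cancels, leaving linear equations in x and y:
58.8 x − 189.0 y = 3415.43
179.0 x − 133.0 y = 751.81
Solving: x ≈ -12.001, y ≈ -21.805 km (keep extra digits for the depth step; rounded: -12.0, -21.8).
Then from the A sphere: z² = 123.56² − (x + 20.6)² − (y − 91.6)² with x = -12.001, y = -21.805, so z ≈ 48.295 ≈ 48.3 km.
Check against D (with the unrounded solution): distance 65.27 ≈ 65.27 km. ✓

(-12.0, -21.8, 48.3)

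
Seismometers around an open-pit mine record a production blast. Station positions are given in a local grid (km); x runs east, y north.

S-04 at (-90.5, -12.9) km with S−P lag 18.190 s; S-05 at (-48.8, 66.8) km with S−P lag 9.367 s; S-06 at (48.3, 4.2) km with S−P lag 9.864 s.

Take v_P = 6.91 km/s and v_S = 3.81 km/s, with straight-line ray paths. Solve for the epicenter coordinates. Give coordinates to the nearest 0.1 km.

(28.5, 85.6)

Distance from S−P lag: d = Δt · v_P v_S / (v_P − v_S) = Δt · (6.91·3.81)/(6.91−3.81) ≈ 8.4926·Δt.
So d_S-04 = 154.48, d_S-05 = 79.55, d_S-06 = 83.77 km.
Circle about each station: (x + 90.5)² + (y + 12.9)² = 154.48²; (x + 48.8)² + (y − 66.8)² = 79.55²; (x − 48.3)² + (y − 4.2)² = 83.77².
Subtracting the S-04 equation from the S-05 and S-06 equations removes the quadratic terms:
83.4 x + 159.4 y = 16022.89
277.6 x + 34.2 y = 10840.53
Solving the 2×2 system: x ≈ 28.5, y ≈ 85.6 km.
Check against S-04 (with the unrounded x, y): √((x + 90.5)²+(y + 12.9)²) = 154.48 ≈ 154.48 km. ✓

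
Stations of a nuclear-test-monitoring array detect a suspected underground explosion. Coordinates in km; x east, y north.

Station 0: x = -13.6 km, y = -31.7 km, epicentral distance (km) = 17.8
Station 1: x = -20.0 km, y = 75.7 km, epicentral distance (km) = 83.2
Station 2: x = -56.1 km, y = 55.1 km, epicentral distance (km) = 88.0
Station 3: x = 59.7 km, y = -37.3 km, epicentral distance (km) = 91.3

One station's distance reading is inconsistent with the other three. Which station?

Station 1

Solve using three stations at a time. Using Station 0, Station 2, Station 3 (subtract circle equations pairwise → linear system) gives (x, y) ≈ (-31.3, -29.3).
Distances from that point to each station vs reported:
  Station 0: calculated 17.8 vs reported 17.8 → residual 0.0 km
  Station 1: calculated 105.6 vs reported 83.2 → residual 22.4 km
  Station 2: calculated 88.0 vs reported 88.0 → residual 0.0 km
  Station 3: calculated 91.3 vs reported 91.3 → residual 0.0 km
Station 0, Station 2, Station 3 are mutually consistent (residuals ≈ 0); Station 1 is off by 22.4 km.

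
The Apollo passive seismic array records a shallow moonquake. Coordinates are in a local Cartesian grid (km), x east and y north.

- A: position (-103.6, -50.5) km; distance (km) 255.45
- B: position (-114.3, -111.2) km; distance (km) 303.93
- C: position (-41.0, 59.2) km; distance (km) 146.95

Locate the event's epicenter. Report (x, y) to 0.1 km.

x ≈ 98.3 km, y ≈ 106.0 km

Circle about each station: (x + 103.6)² + (y + 50.5)² = 255.45²; (x + 114.3)² + (y + 111.2)² = 303.93²; (x + 41.0)² + (y − 59.2)² = 146.95².
Subtracting pairs of circle equations eliminates x²+y² and gives linear equations (the radical axes):
-21.4 x − 121.4 y = -14972.02
125.2 x + 219.4 y = 35562.83
Solving the 2×2 system: x ≈ 98.3, y ≈ 106.0 km.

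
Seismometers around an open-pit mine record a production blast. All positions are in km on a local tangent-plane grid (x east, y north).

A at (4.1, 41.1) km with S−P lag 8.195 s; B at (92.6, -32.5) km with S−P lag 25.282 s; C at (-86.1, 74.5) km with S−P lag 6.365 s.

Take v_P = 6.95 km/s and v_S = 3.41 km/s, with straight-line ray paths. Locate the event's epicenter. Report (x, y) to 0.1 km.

-44.1 km east, 67.3 km north

Distance from S−P lag: d = Δt · v_P v_S / (v_P − v_S) = Δt · (6.95·3.41)/(6.95−3.41) ≈ 6.6948·Δt.
So d_A = 54.86, d_B = 169.26, d_C = 42.61 km.
Circle about each station: (x − 4.1)² + (y − 41.1)² = 54.86²; (x − 92.6)² + (y + 32.5)² = 169.26²; (x + 86.1)² + (y − 74.5)² = 42.61².
Subtracting pairs of circle equations eliminates x²+y² and gives linear equations (the radical axes):
177.0 x − 147.2 y = -17714.34
-180.4 x + 66.8 y = 12451.45
Solving the 2×2 system: x ≈ -44.1, y ≈ 67.3 km.
Check against A (with the unrounded x, y): √((x − 4.1)²+(y − 41.1)²) = 54.86 ≈ 54.86 km. ✓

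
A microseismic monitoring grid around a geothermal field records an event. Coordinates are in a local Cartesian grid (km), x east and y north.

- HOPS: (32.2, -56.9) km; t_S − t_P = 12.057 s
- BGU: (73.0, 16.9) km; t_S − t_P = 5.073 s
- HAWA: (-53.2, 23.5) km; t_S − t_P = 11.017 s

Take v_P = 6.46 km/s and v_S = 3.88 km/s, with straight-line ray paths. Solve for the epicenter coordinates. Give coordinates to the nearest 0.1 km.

Distance from S−P lag: d = Δt · v_P v_S / (v_P − v_S) = Δt · (6.46·3.88)/(6.46−3.88) ≈ 9.7150·Δt.
So d_HOPS = 117.13, d_BGU = 49.28, d_HAWA = 107.03 km.
Circle about each station: (x − 32.2)² + (y + 56.9)² = 117.13²; (x − 73.0)² + (y − 16.9)² = 49.28²; (x + 53.2)² + (y − 23.5)² = 107.03².
Subtracting the HOPS equation from the BGU and HAWA equations removes the quadratic terms:
81.6 x + 147.6 y = 12631.08
-170.8 x + 160.8 y = 1372.06
Solving the 2×2 system: x ≈ 47.7, y ≈ 59.2 km.
Check against HOPS (with the unrounded x, y): √((x − 32.2)²+(y + 56.9)²) = 117.13 ≈ 117.13 km. ✓

x ≈ 47.7 km, y ≈ 59.2 km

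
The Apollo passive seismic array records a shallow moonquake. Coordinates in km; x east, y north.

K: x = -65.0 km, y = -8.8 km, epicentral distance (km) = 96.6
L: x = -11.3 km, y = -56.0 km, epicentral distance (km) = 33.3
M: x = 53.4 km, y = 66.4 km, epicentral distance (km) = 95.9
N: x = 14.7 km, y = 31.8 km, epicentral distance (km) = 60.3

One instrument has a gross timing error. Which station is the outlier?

Solve using three stations at a time. Using K, M, N (subtract circle equations pairwise → linear system) gives (x, y) ≈ (30.1, -26.9).
Distances from that point to each station vs reported:
  K: calculated 96.8 vs reported 96.6 → residual 0.2 km
  L: calculated 50.6 vs reported 33.3 → residual 17.3 km
  M: calculated 96.1 vs reported 95.9 → residual 0.2 km
  N: calculated 60.7 vs reported 60.3 → residual 0.4 km
K, M, N are mutually consistent (residuals ≈ 0); L is off by 17.3 km.

L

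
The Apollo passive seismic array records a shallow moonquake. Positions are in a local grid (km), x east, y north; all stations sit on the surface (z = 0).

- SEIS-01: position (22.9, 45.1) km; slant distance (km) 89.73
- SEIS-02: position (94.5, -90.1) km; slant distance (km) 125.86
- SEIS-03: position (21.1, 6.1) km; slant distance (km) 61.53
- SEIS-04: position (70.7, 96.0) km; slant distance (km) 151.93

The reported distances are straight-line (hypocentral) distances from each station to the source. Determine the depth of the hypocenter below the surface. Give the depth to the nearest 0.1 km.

z ≈ 43.8 km

Each station gives a sphere (x−x_i)² + (y−y_i)² + z² = d_i² (stations at z=0).
Subtracting the SEIS-01 sphere from SEIS-02 and SEIS-03: z² cancels, leaving linear equations in x and y:
143.2 x − 270.4 y = 6700.57
-3.6 x − 78.0 y = 2189.53
Solving: x ≈ -5.716, y ≈ -27.807 km (keep extra digits for the depth step; rounded: -5.7, -27.8).
Then from the SEIS-01 sphere: z² = 89.73² − (x − 22.9)² − (y − 45.1)² with x = -5.716, y = -27.807, so z ≈ 43.785 ≈ 43.8 km.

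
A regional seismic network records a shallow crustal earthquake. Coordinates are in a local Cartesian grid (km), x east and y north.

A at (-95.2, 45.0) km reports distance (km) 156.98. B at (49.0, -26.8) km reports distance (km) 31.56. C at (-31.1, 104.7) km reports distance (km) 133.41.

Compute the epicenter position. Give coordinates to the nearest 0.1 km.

56.3 km east, 3.9 km north

Circle about each station: (x + 95.2)² + (y − 45.0)² = 156.98²; (x − 49.0)² + (y + 26.8)² = 31.56²; (x + 31.1)² + (y − 104.7)² = 133.41².
Subtracting the A equation from the B and C equations removes the quadratic terms:
288.4 x − 143.6 y = 15677.89
128.2 x + 119.4 y = 7685.75
Solving the 2×2 system: x ≈ 56.3, y ≈ 3.9 km.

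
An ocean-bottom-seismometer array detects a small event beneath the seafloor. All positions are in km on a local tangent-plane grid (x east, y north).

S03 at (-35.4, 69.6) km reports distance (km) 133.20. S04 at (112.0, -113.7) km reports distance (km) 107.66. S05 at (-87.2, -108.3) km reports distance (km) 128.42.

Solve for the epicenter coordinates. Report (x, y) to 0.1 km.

(26.4, -48.4)

Circle about each station: (x + 35.4)² + (y − 69.6)² = 133.20²; (x − 112.0)² + (y + 113.7)² = 107.66²; (x + 87.2)² + (y + 108.3)² = 128.42².
Subtracting the S03 equation from the S04 and S05 equations removes the quadratic terms:
294.8 x − 366.6 y = 25525.93
-103.6 x − 355.8 y = 14485.95
Solving the 2×2 system: x ≈ 26.4, y ≈ -48.4 km.
Check against S03 (with the unrounded x, y): √((x + 35.4)²+(y − 69.6)²) = 133.20 ≈ 133.20 km. ✓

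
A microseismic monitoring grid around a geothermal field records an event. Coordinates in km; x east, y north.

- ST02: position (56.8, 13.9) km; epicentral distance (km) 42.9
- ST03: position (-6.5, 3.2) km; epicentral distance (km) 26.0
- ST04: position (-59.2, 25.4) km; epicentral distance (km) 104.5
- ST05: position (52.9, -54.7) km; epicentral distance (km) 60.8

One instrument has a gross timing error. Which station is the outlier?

ST04

Solve using three stations at a time. Using ST02, ST03, ST05 (subtract circle equations pairwise → linear system) gives (x, y) ≈ (18.2, -4.8).
Distances from that point to each station vs reported:
  ST02: calculated 42.9 vs reported 42.9 → residual 0.0 km
  ST03: calculated 26.0 vs reported 26.0 → residual 0.0 km
  ST04: calculated 83.1 vs reported 104.5 → residual 21.4 km
  ST05: calculated 60.8 vs reported 60.8 → residual 0.0 km
ST02, ST03, ST05 are mutually consistent (residuals ≈ 0); ST04 is off by 21.4 km.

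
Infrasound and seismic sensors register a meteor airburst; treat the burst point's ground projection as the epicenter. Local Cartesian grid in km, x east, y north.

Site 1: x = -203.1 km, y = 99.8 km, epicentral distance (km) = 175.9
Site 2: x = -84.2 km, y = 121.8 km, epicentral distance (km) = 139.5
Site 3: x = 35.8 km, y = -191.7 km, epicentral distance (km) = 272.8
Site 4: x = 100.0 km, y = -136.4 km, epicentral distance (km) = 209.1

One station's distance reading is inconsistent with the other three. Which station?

Solve using three stations at a time. Using Site 1, Site 2, Site 4 (subtract circle equations pairwise → linear system) gives (x, y) ≈ (-71.7, -17.1).
Distances from that point to each station vs reported:
  Site 1: calculated 175.9 vs reported 175.9 → residual 0.0 km
  Site 2: calculated 139.5 vs reported 139.5 → residual 0.0 km
  Site 3: calculated 205.0 vs reported 272.8 → residual 67.8 km
  Site 4: calculated 209.1 vs reported 209.1 → residual 0.0 km
Site 1, Site 2, Site 4 are mutually consistent (residuals ≈ 0); Site 3 is off by 67.8 km.

Site 3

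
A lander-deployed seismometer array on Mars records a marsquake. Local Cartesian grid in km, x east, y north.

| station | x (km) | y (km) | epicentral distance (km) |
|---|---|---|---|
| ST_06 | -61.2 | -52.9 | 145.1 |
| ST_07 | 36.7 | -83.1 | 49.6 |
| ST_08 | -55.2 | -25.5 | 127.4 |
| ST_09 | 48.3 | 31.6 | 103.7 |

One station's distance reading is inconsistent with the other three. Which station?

Solve using three stations at a time. Using ST_06, ST_07, ST_09 (subtract circle equations pairwise → linear system) gives (x, y) ≈ (83.3, -66.0).
Distances from that point to each station vs reported:
  ST_06: calculated 145.1 vs reported 145.1 → residual 0.0 km
  ST_07: calculated 49.6 vs reported 49.6 → residual 0.0 km
  ST_08: calculated 144.3 vs reported 127.4 → residual 16.9 km
  ST_09: calculated 103.7 vs reported 103.7 → residual 0.0 km
ST_06, ST_07, ST_09 are mutually consistent (residuals ≈ 0); ST_08 is off by 16.9 km.

ST_08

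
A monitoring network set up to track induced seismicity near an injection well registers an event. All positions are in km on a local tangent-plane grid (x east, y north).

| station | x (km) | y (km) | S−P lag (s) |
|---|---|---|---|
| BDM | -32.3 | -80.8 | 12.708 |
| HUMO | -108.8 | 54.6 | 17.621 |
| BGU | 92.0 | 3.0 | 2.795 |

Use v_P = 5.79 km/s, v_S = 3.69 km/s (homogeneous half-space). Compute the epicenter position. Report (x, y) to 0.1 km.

Distance from S−P lag: d = Δt · v_P v_S / (v_P − v_S) = Δt · (5.79·3.69)/(5.79−3.69) ≈ 10.1739·Δt.
So d_BDM = 129.29, d_HUMO = 179.27, d_BGU = 28.44 km.
Circle about each station: (x + 32.3)² + (y + 80.8)² = 129.29²; (x + 108.8)² + (y − 54.6)² = 179.27²; (x − 92.0)² + (y − 3.0)² = 28.44².
Subtracting the BDM equation from the HUMO and BGU equations removes the quadratic terms:
-153.0 x + 270.8 y = -8175.16
248.6 x + 167.6 y = 16808.14
Solving the 2×2 system: x ≈ 63.7, y ≈ 5.8 km.

63.7 km east, 5.8 km north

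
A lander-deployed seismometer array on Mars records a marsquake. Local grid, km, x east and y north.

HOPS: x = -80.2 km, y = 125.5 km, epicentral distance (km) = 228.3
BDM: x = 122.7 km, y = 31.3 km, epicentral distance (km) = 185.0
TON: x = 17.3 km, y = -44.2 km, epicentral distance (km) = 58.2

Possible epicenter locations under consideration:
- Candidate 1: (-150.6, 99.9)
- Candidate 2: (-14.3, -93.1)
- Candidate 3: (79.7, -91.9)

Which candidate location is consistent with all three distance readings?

Candidate 2

For each candidate, compare |candidate − station| to the reported distance:
Candidate 1: residuals HOPS 153.4, BDM 96.8, TON 163.1 → max 163.1 km
Candidate 2: residuals HOPS 0.0, BDM 0.1, TON 0.0 → max 0.1 km
Candidate 3: residuals HOPS 41.6, BDM 54.5, TON 20.3 → max 54.5 km
Only Candidate 2 has all residuals ≈ 0.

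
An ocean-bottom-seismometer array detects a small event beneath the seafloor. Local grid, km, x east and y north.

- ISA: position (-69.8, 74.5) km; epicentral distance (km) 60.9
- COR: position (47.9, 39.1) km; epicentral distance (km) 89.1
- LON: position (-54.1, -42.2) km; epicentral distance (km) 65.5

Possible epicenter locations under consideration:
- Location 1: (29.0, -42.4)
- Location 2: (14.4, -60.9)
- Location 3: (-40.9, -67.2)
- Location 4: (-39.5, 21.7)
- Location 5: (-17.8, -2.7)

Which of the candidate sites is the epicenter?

For each candidate, compare |candidate − station| to the reported distance:
Location 1: residuals ISA 92.2, COR 5.4, LON 17.6 → max 92.2 km
Location 2: residuals ISA 98.5, COR 16.4, LON 5.5 → max 98.5 km
Location 3: residuals ISA 83.7, COR 49.4, LON 37.2 → max 83.7 km
Location 4: residuals ISA 0.0, COR 0.0, LON 0.0 → max 0.0 km
Location 5: residuals ISA 32.2, COR 11.2, LON 11.9 → max 32.2 km
Only Location 4 has all residuals ≈ 0.

Location 4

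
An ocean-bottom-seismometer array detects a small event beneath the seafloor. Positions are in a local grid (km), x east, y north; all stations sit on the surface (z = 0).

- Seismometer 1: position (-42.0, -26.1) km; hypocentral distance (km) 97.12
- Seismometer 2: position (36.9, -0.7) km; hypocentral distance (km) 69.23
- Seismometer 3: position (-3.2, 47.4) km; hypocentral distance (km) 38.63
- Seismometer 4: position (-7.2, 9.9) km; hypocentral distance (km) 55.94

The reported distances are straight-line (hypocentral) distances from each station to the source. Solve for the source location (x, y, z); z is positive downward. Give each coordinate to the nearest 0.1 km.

(6.7, 49.2, 37.3)

Each station gives a sphere (x−x_i)² + (y−y_i)² + z² = d_i² (stations at z=0).
Subtracting the Seismometer 1 sphere from Seismometer 2 and Seismometer 3: z² cancels, leaving linear equations in x and y:
157.8 x + 50.8 y = 3556.39
77.6 x + 147.0 y = 7751.81
Solving: x ≈ 6.700, y ≈ 49.197 km (keep extra digits for the depth step; rounded: 6.7, 49.2).
Then from the Seismometer 1 sphere: z² = 97.12² − (x + 42.0)² − (y + 26.1)² with x = 6.700, y = 49.197, so z ≈ 37.296 ≈ 37.3 km.
Check against Seismometer 4 (with the unrounded solution): distance 55.93 ≈ 55.94 km. ✓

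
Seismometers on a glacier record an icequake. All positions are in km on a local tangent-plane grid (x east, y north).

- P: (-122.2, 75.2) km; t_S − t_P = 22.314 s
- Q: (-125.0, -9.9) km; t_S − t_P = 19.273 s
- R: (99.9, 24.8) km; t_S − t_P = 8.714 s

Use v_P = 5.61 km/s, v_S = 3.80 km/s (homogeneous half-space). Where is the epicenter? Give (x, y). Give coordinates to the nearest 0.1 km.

Distance from S−P lag: d = Δt · v_P v_S / (v_P − v_S) = Δt · (5.61·3.80)/(5.61−3.80) ≈ 11.7779·Δt.
So d_P = 262.81, d_Q = 227.00, d_R = 102.63 km.
Circle about each station: (x + 122.2)² + (y − 75.2)² = 262.81²; (x + 125.0)² + (y + 9.9)² = 227.00²; (x − 99.9)² + (y − 24.8)² = 102.63².
Subtracting pairs of circle equations eliminates x²+y² and gives linear equations (the radical axes):
-5.6 x − 170.2 y = 12675.23
444.2 x − 100.8 y = 48543.35
Solving the 2×2 system: x ≈ 91.7, y ≈ -77.5 km.

91.7 km east, -77.5 km north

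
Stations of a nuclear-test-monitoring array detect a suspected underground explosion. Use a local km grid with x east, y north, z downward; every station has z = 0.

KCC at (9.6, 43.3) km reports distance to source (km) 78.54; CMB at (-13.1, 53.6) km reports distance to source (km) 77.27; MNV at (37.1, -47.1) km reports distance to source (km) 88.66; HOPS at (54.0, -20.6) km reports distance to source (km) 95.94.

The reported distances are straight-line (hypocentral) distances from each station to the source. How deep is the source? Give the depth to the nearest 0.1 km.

Each station gives a sphere (x−x_i)² + (y−y_i)² + z² = d_i² (stations at z=0).
Subtracting the KCC sphere from CMB and MNV: z² cancels, leaving linear equations in x and y:
-45.4 x + 20.6 y = 1275.40
55.0 x − 180.8 y = -64.29
Solving: x ≈ -32.404, y ≈ -9.502 km (keep extra digits for the depth step; rounded: -32.4, -9.5).
Then from the KCC sphere: z² = 78.54² − (x − 9.6)² − (y − 43.3)² with x = -32.404, y = -9.502, so z ≈ 40.201 ≈ 40.2 km.

40.2 km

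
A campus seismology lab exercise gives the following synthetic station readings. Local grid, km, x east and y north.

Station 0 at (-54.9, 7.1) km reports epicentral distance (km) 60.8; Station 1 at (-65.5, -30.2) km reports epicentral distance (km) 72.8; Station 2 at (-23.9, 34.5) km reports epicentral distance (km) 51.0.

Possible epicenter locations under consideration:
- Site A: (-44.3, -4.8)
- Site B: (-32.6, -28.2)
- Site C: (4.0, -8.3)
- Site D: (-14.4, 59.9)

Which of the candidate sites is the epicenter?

Site C

For each candidate, compare |candidate − station| to the reported distance:
Site A: residuals Station 0 44.9, Station 1 39.7, Station 2 6.7 → max 44.9 km
Site B: residuals Station 0 19.0, Station 1 39.8, Station 2 12.3 → max 39.8 km
Site C: residuals Station 0 0.1, Station 1 0.1, Station 2 0.1 → max 0.1 km
Site D: residuals Station 0 5.7, Station 1 30.8, Station 2 23.9 → max 30.8 km
Only Site C has all residuals ≈ 0.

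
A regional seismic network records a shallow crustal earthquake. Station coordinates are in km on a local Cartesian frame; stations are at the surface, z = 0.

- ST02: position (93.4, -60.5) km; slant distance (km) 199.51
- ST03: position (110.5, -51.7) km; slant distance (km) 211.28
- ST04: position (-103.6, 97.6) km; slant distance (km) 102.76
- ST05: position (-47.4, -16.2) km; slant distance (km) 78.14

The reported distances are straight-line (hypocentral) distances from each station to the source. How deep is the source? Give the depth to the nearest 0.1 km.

62.1 km

Each station gives a sphere (x−x_i)² + (y−y_i)² + z² = d_i² (stations at z=0).
Subtracting the ST02 sphere from ST03 and ST04: z² cancels, leaving linear equations in x and y:
34.2 x + 17.6 y = -2335.67
-394.0 x + 316.2 y = 37119.53
Solving: x ≈ -78.421, y ≈ 19.677 km (keep extra digits for the depth step; rounded: -78.4, 19.7).
Then from the ST02 sphere: z² = 199.51² − (x − 93.4)² − (y + 60.5)² with x = -78.421, y = 19.677, so z ≈ 62.076 ≈ 62.1 km.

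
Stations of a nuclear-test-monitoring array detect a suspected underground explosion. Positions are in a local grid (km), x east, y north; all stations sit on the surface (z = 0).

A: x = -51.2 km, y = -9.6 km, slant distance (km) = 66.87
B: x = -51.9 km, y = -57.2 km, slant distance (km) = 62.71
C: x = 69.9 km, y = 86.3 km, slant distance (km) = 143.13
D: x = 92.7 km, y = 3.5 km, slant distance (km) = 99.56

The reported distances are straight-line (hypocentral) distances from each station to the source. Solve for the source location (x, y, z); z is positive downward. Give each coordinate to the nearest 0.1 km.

(5.2, -39.9, 19.3)

Each station gives a sphere (x−x_i)² + (y−y_i)² + z² = d_i² (stations at z=0).
Subtracting the A sphere from B and C: z² cancels, leaving linear equations in x and y:
-1.4 x − 95.2 y = 3790.90
242.2 x + 191.8 y = -6394.50
Solving: x ≈ 5.193, y ≈ -39.897 km (keep extra digits for the depth step; rounded: 5.2, -39.9).
Then from the A sphere: z² = 66.87² − (x + 51.2)² − (y + 9.6)² with x = 5.193, y = -39.897, so z ≈ 19.327 ≈ 19.3 km.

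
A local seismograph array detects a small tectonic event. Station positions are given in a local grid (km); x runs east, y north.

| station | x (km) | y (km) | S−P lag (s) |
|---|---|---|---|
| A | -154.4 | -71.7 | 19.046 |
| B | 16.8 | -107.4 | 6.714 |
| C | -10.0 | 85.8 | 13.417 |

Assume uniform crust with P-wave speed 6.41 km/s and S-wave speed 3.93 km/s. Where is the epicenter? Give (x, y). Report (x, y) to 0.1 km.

36.8 km east, -42.2 km north

Distance from S−P lag: d = Δt · v_P v_S / (v_P − v_S) = Δt · (6.41·3.93)/(6.41−3.93) ≈ 10.1578·Δt.
So d_A = 193.47, d_B = 68.20, d_C = 136.29 km.
Circle about each station: (x + 154.4)² + (y + 71.7)² = 193.47²; (x − 16.8)² + (y + 107.4)² = 68.20²; (x + 10.0)² + (y − 85.8)² = 136.29².
Subtracting the A equation from the B and C equations removes the quadratic terms:
342.4 x − 71.4 y = 15616.15
288.8 x + 315.0 y = -2662.93
Solving the 2×2 system: x ≈ 36.8, y ≈ -42.2 km.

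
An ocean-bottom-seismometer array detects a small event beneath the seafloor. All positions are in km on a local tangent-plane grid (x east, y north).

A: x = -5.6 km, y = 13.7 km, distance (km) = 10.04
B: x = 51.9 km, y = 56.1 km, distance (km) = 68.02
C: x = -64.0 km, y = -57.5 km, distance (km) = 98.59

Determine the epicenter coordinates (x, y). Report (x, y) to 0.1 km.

Circle about each station: (x + 5.6)² + (y − 13.7)² = 10.04²; (x − 51.9)² + (y − 56.1)² = 68.02²; (x + 64.0)² + (y + 57.5)² = 98.59².
Subtracting pairs of circle equations eliminates x²+y² and gives linear equations (the radical axes):
115.0 x + 84.8 y = 1095.85
-116.8 x − 142.4 y = -2435.99
Solving the 2×2 system: x ≈ -7.8, y ≈ 23.5 km.

-7.8 km east, 23.5 km north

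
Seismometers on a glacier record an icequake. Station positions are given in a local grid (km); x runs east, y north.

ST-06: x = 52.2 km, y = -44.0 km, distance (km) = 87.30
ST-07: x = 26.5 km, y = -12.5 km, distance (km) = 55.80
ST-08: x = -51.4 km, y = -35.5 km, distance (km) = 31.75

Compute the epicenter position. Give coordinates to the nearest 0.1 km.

(-29.3, -12.7)

Circle about each station: (x − 52.2)² + (y + 44.0)² = 87.30²; (x − 26.5)² + (y + 12.5)² = 55.80²; (x + 51.4)² + (y + 35.5)² = 31.75².
Subtracting the ST-06 equation from the ST-07 and ST-08 equations removes the quadratic terms:
-51.4 x + 63.0 y = 705.31
-207.2 x + 17.0 y = 5854.60
Solving the 2×2 system: x ≈ -29.3, y ≈ -12.7 km.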